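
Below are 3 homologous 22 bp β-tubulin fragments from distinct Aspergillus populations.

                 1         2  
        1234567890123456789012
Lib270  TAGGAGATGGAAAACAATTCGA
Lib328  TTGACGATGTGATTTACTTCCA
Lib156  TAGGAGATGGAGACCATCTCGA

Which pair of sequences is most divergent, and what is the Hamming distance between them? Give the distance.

Pairwise Hamming distances:
  Lib270 vs Lib328: 10
  Lib270 vs Lib156: 4
  Lib328 vs Lib156: 12
The largest is 12, between Lib328 and Lib156.

12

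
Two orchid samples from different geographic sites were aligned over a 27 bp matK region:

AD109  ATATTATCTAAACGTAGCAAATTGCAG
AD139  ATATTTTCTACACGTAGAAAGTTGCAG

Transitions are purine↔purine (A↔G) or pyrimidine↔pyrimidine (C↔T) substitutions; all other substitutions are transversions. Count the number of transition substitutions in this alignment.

The sequences differ at positions 6 (A/T, transversion), 11 (A/C, transversion), 18 (C/A, transversion), 21 (A/G, transition).
Of the 4 differences, 1 transition and 3 transversions, so the answer is 1.

1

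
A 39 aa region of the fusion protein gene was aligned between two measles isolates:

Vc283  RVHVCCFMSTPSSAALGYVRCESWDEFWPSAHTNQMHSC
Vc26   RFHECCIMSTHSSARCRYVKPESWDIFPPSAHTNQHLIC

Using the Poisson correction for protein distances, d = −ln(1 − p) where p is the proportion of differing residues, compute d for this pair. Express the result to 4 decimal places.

0.4447

Differing sites — 2:V/F; 4:V/E; 7:F/I; 11:P/H; 15:A/R; 16:L/C; 17:G/R; 20:R/K; 21:C/P; 26:E/I; 28:W/P; 36:M/H; 37:H/L; 38:S/I.
p = 14/39 = 0.358974.
d = −ln(1 − 0.358974) = −ln(0.641026) = 0.4447.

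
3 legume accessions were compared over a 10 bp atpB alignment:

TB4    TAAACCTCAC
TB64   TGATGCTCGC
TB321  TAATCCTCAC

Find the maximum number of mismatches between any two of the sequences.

Pairwise Hamming distances:
  TB4 vs TB64: 4
  TB4 vs TB321: 1
  TB64 vs TB321: 3
The largest is 4, between TB4 and TB64.

4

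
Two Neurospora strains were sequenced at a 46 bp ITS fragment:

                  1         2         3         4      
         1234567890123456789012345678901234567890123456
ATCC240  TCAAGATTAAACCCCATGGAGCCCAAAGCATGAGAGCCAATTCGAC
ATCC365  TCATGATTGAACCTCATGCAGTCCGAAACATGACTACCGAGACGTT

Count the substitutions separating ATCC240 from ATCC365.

15

Mismatches occur at site 4 (A/T), site 9 (A/G), site 14 (C/T), site 19 (G/C), site 22 (C/T), site 25 (A/G), site 28 (G/A), site 34 (G/C), site 35 (A/T), site 36 (G/A), site 39 (A/G), site 41 (T/G), site 42 (T/A), site 45 (A/T), site 46 (C/T).
That gives 15 mismatches out of 46 aligned sites, so the Hamming distance is 15.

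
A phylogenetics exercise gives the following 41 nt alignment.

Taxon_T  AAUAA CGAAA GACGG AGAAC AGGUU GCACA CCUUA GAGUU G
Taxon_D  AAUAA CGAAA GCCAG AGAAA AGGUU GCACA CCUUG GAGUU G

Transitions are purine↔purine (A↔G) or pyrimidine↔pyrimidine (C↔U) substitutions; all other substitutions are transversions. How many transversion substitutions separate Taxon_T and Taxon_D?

2

The sequences differ at positions 12 (A/C, transversion), 14 (G/A, transition), 20 (C/A, transversion), 35 (A/G, transition).
Of the 4 differences, 2 transitions and 2 transversions, so the answer is 2.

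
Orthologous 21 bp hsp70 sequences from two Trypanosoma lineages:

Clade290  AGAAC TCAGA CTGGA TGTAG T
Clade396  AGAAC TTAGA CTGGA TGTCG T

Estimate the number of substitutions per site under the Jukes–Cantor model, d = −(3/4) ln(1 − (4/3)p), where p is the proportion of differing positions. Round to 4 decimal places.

0.1019

The sequences differ at positions 7 (C/T), 19 (A/C).
p = 2/21 = 0.095238.
d = −0.75 · ln(1 − (4/3)·0.095238) = −0.75 · ln(0.873016) = −0.75 · (-0.135801) = 0.1019.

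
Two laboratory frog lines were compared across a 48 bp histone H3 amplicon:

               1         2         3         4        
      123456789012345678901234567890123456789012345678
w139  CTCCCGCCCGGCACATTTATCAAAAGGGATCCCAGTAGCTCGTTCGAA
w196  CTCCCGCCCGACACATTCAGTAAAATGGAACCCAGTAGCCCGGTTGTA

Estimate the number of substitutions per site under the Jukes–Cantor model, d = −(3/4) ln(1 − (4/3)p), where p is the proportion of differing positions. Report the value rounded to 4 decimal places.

Differing sites — 11:G/A; 18:T/C; 20:T/G; 21:C/T; 26:G/T; 30:T/A; 40:T/C; 43:T/G; 45:C/T; 47:A/T.
p = 10/48 = 0.208333.
d = −0.75 · ln(1 − (4/3)·0.208333) = −0.75 · ln(0.722223) = −0.75 · (-0.325421) = 0.2441.

0.2441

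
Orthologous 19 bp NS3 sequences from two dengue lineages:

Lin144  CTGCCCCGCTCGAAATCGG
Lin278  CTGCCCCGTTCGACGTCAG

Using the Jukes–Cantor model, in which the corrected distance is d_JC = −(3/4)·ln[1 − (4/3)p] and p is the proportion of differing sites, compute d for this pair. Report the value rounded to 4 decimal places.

0.2471

Mismatches occur at site 9 (C/T), site 14 (A/C), site 15 (A/G), site 18 (G/A).
p = 4/19 = 0.210526.
d = −0.75 · ln(1 − (4/3)·0.210526) = −0.75 · ln(0.719299) = −0.75 · (-0.329478) = 0.2471.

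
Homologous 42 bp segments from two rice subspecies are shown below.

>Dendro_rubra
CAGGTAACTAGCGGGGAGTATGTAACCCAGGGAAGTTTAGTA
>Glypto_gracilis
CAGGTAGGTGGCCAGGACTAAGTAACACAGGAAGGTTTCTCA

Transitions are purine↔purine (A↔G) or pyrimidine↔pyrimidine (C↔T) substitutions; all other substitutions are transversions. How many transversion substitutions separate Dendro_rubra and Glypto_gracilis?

7

The sequences differ at positions 7 (A/G, transition), 8 (C/G, transversion), 10 (A/G, transition), 13 (G/C, transversion), 14 (G/A, transition), 18 (G/C, transversion), 21 (T/A, transversion), 27 (C/A, transversion), 32 (G/A, transition), 34 (A/G, transition), 39 (A/C, transversion), 40 (G/T, transversion), 41 (T/C, transition).
Of the 13 differences, 6 transitions and 7 transversions, so the answer is 7.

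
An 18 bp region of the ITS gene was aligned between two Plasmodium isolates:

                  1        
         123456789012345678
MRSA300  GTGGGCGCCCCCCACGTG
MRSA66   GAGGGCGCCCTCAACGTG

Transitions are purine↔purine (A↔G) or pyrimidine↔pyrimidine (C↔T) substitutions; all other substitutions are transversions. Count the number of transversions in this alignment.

2

Mismatches occur at site 2 (T→A, transversion), site 11 (C→T, transition), site 13 (C→A, transversion).
Of the 3 differences, 1 transition and 2 transversions, so the answer is 2.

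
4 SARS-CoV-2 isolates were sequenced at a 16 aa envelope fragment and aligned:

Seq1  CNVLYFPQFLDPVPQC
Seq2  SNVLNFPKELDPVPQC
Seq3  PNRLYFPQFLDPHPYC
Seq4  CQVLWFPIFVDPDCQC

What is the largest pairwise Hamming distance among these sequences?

9

Pairwise Hamming distances:
  Seq1 vs Seq2: 4
  Seq1 vs Seq3: 4
  Seq1 vs Seq4: 6
  Seq2 vs Seq3: 7
  Seq2 vs Seq4: 8
  Seq3 vs Seq4: 9
The largest is 9, between Seq3 and Seq4.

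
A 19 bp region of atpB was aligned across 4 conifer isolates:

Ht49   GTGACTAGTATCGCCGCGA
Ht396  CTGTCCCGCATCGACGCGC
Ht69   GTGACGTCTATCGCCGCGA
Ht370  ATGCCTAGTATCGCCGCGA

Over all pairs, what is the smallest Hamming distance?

Pairwise Hamming distances:
  Ht49 vs Ht396: 7
  Ht49 vs Ht69: 3
  Ht49 vs Ht370: 2
  Ht396 vs Ht69: 8
  Ht396 vs Ht370: 7
  Ht69 vs Ht370: 5
The smallest is 2, between Ht49 and Ht370.

2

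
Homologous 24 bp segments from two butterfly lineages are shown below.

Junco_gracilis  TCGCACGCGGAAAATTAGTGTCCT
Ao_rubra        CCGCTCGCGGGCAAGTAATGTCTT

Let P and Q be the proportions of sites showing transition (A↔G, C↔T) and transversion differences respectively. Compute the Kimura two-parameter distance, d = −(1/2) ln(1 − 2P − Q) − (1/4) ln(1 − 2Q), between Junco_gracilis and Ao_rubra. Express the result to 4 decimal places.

Differing sites — 1:T/C (Ti); 5:A/T (Tv); 11:A/G (Ti); 12:A/C (Tv); 15:T/G (Tv); 18:G/A (Ti); 23:C/T (Ti).
Of the 7 differences, 4 transitions and 3 transversions over 24 sites: P = 4/24 = 0.166667, Q = 3/24 = 0.125000.
d = −0.5·ln(0.541666) − 0.25·ln(0.750000) = −0.5·(-0.613106) − 0.25·(-0.287682) = 0.3785.

0.3785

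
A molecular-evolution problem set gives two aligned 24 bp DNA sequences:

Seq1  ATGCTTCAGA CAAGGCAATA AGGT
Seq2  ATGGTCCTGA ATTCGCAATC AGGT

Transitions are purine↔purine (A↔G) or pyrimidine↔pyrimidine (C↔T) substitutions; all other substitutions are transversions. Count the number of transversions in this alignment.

7

The sequences differ at positions 4 (C/G, transversion), 6 (T/C, transition), 8 (A/T, transversion), 11 (C/A, transversion), 12 (A/T, transversion), 13 (A/T, transversion), 14 (G/C, transversion), 20 (A/C, transversion).
Of the 8 differences, 1 transition and 7 transversions, so the answer is 7.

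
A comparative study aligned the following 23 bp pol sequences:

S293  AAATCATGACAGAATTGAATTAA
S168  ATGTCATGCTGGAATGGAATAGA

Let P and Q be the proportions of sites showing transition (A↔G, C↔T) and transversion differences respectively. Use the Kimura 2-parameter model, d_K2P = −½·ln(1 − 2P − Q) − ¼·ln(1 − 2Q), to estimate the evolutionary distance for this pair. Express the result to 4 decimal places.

Mismatches occur at site 2 (A↔T, transversion), site 3 (A↔G, transition), site 9 (A↔C, transversion), site 10 (C↔T, transition), site 11 (A↔G, transition), site 16 (T↔G, transversion), site 21 (T↔A, transversion), site 22 (A↔G, transition).
Of the 8 differences, 4 transitions and 4 transversions over 23 sites: P = 4/23 = 0.173913, Q = 4/23 = 0.173913.
d = −0.5·ln(0.478261) − 0.25·ln(0.652174) = −0.5·(-0.737599) − 0.25·(-0.427444) = 0.4757.

0.4757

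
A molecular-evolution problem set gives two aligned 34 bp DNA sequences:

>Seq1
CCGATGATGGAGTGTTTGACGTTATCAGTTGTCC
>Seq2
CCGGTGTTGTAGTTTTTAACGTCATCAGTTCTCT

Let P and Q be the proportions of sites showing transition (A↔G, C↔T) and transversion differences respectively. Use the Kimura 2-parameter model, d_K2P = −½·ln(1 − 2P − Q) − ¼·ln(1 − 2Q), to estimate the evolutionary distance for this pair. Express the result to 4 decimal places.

0.2847

Mismatches occur at site 4 (A→G, transition), site 7 (A→T, transversion), site 10 (G→T, transversion), site 14 (G→T, transversion), site 18 (G→A, transition), site 23 (T→C, transition), site 31 (G→C, transversion), site 34 (C→T, transition).
Of the 8 differences, 4 transitions and 4 transversions over 34 sites: P = 4/34 = 0.117647, Q = 4/34 = 0.117647.
d = −0.5·ln(0.647059) − 0.25·ln(0.764706) = −0.5·(-0.435318) − 0.25·(-0.268264) = 0.2847.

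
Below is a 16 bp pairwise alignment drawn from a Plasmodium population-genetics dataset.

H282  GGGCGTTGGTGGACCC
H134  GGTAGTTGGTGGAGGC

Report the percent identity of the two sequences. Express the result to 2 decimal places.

75.00%

The sequences differ at positions 3 (G/T), 4 (C/A), 14 (C/G), 15 (C/G).
12 of the 16 sites match, so the percent identity is 12/16 × 100 = 75.00%.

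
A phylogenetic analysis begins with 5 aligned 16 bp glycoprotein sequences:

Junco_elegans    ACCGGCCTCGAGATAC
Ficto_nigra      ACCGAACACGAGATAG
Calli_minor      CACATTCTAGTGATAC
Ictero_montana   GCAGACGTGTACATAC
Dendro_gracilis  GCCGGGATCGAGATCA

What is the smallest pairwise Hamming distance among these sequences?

4

Pairwise Hamming distances:
  Junco_elegans vs Ficto_nigra: 4
  Junco_elegans vs Calli_minor: 7
  Junco_elegans vs Ictero_montana: 7
  Junco_elegans vs Dendro_gracilis: 5
  Ficto_nigra vs Calli_minor: 9
  Ficto_nigra vs Ictero_montana: 9
  Ficto_nigra vs Dendro_gracilis: 7
  Calli_minor vs Ictero_montana: 11
  Calli_minor vs Dendro_gracilis: 10
  Ictero_montana vs Dendro_gracilis: 9
The smallest is 4, between Junco_elegans and Ficto_nigra.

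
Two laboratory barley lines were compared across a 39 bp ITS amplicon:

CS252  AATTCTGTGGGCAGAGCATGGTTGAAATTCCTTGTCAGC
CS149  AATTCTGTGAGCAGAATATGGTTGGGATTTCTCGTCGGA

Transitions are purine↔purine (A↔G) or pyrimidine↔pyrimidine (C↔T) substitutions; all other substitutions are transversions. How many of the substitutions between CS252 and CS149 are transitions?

8

The sequences differ at positions 10 (G/A, transition), 16 (G/A, transition), 17 (C/T, transition), 25 (A/G, transition), 26 (A/G, transition), 30 (C/T, transition), 33 (T/C, transition), 37 (A/G, transition), 39 (C/A, transversion).
Of the 9 differences, 8 transitions and 1 transversion, so the answer is 8.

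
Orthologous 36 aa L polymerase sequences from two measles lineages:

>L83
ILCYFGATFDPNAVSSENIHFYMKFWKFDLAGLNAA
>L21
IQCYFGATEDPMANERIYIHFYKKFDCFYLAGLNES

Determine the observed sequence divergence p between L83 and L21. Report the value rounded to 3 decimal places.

Mismatches occur at site 2 (L→Q), site 9 (F→E), site 12 (N→M), site 14 (V→N), site 15 (S→E), site 16 (S→R), site 17 (E→I), site 18 (N→Y), site 23 (M→K), site 26 (W→D), site 27 (K→C), site 29 (D→Y), site 35 (A→E), site 36 (A→S).
There are 14 differences over 36 sites, so p = 14/36 = 0.389.

0.389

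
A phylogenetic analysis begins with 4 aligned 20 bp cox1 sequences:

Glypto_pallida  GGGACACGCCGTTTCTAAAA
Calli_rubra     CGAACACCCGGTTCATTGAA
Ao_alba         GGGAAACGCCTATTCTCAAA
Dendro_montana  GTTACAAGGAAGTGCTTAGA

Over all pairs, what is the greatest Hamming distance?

13

Pairwise Hamming distances:
  Glypto_pallida vs Calli_rubra: 8
  Glypto_pallida vs Ao_alba: 4
  Glypto_pallida vs Dendro_montana: 10
  Calli_rubra vs Ao_alba: 11
  Calli_rubra vs Dendro_montana: 13
  Ao_alba vs Dendro_montana: 11
The largest is 13, between Calli_rubra and Dendro_montana.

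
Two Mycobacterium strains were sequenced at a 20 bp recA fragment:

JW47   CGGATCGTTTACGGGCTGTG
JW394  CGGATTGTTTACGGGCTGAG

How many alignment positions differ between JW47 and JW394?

Differing sites — 6:C/T; 19:T/A.
That gives 2 mismatches out of 20 aligned sites, so the Hamming distance is 2.

2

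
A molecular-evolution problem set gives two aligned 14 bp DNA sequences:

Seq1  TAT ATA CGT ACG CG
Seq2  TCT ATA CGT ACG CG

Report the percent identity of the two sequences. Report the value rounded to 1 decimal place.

92.9%

A single mismatch occurs at site 2 (A↔C).
13 of the 14 sites match, so the percent identity is 13/14 × 100 = 92.9%.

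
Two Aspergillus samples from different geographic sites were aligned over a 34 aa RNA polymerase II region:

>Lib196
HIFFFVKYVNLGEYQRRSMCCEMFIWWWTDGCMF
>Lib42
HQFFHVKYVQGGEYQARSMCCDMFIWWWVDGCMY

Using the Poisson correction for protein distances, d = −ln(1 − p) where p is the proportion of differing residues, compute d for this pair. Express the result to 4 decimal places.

0.2683

The sequences differ at positions 2 (I/Q), 5 (F/H), 10 (N/Q), 11 (L/G), 16 (R/A), 22 (E/D), 29 (T/V), 34 (F/Y).
p = 8/34 = 0.235294.
d = −ln(1 − 0.235294) = −ln(0.764706) = 0.2683.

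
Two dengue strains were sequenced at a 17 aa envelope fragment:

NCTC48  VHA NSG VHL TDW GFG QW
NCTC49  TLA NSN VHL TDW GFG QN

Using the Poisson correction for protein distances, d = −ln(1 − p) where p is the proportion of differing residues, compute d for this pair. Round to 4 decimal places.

0.2683

Mismatches occur at site 1 (V→T), site 2 (H→L), site 6 (G→N), site 17 (W→N).
p = 4/17 = 0.235294.
d = −ln(1 − 0.235294) = −ln(0.764706) = 0.2683.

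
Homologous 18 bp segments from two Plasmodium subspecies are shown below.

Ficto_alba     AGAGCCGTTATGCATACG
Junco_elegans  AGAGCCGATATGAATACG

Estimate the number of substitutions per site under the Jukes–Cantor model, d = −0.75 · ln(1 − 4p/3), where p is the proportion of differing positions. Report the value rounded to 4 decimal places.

Mismatches occur at site 8 (T↔A), site 13 (C↔A).
p = 2/18 = 0.111111.
d = −0.75 · ln(1 − (4/3)·0.111111) = −0.75 · ln(0.851852) = −0.75 · (-0.160342) = 0.1203.

0.1203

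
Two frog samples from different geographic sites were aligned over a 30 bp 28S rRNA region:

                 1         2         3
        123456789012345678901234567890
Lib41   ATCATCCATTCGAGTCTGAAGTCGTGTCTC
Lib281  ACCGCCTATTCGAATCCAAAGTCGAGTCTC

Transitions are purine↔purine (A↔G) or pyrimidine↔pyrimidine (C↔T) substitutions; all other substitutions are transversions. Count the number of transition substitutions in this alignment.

7

Differing sites — 2:T/C (Ti); 4:A/G (Ti); 5:T/C (Ti); 7:C/T (Ti); 14:G/A (Ti); 17:T/C (Ti); 18:G/A (Ti); 25:T/A (Tv).
Of the 8 differences, 7 transitions and 1 transversion, so the answer is 7.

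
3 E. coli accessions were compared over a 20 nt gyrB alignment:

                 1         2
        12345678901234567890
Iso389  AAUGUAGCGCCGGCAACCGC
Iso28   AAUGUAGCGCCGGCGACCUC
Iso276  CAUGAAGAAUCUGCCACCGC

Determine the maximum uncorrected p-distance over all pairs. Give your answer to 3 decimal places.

0.400

Pairwise Hamming distances:
  Iso389 vs Iso28: 2
  Iso389 vs Iso276: 7
  Iso28 vs Iso276: 8
The largest is 8 mismatches, between Iso28 and Iso276; p = 8/20 = 0.400.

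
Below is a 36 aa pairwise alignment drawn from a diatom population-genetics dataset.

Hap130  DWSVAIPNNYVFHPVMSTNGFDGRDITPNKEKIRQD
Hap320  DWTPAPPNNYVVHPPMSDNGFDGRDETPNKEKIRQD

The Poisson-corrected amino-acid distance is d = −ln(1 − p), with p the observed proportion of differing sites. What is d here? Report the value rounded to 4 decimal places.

Differing sites — 3:S/T; 4:V/P; 6:I/P; 12:F/V; 15:V/P; 18:T/D; 26:I/E.
p = 7/36 = 0.194444.
d = −ln(1 − 0.194444) = −ln(0.805556) = 0.2162.

0.2162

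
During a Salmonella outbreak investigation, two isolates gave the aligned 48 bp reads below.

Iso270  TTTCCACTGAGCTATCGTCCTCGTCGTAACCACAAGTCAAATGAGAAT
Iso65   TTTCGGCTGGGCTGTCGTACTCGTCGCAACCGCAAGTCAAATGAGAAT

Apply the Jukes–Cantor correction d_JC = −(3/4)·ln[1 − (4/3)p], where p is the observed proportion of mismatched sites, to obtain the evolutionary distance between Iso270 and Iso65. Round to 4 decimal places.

Mismatches occur at site 5 (C/G), site 6 (A/G), site 10 (A/G), site 14 (A/G), site 19 (C/A), site 27 (T/C), site 32 (A/G).
p = 7/48 = 0.145833.
d = −0.75 · ln(1 − (4/3)·0.145833) = −0.75 · ln(0.805556) = −0.75 · (-0.216223) = 0.1622.

0.1622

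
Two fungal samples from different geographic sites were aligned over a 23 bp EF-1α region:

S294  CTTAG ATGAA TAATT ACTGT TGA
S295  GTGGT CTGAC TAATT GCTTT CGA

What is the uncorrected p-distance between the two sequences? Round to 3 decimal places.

The sequences differ at positions 1 (C/G), 3 (T/G), 4 (A/G), 5 (G/T), 6 (A/C), 10 (A/C), 16 (A/G), 19 (G/T), 21 (T/C).
There are 9 differences over 23 sites, so p = 9/23 = 0.391.

0.391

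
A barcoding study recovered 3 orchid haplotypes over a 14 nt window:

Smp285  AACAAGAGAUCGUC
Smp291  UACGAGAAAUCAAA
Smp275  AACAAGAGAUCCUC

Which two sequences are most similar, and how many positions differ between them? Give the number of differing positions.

Pairwise Hamming distances:
  Smp285 vs Smp291: 6
  Smp285 vs Smp275: 1
  Smp291 vs Smp275: 6
The smallest is 1, between Smp285 and Smp275.

1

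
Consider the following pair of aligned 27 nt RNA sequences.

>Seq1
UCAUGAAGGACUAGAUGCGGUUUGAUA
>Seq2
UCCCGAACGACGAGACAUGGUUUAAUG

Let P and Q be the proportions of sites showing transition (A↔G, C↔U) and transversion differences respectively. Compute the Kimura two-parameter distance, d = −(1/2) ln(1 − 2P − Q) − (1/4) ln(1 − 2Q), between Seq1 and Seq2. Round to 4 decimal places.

The sequences differ at positions 3 (A/C, transversion), 4 (U/C, transition), 8 (G/C, transversion), 12 (U/G, transversion), 16 (U/C, transition), 17 (G/A, transition), 18 (C/U, transition), 24 (G/A, transition), 27 (A/G, transition).
Of the 9 differences, 6 transitions and 3 transversions over 27 sites: P = 6/27 = 0.222222, Q = 3/27 = 0.111111.
d = −0.5·ln(0.444445) − 0.25·ln(0.777778) = −0.5·(-0.810929) − 0.25·(-0.251314) = 0.4683.

0.4683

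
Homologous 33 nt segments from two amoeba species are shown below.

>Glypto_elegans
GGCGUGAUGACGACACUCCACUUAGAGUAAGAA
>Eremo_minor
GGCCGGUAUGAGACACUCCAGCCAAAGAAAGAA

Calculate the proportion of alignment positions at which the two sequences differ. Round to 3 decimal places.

0.364

Mismatches occur at site 4 (G→C), site 5 (U→G), site 7 (A→U), site 8 (U→A), site 9 (G→U), site 10 (A→G), site 11 (C→A), site 21 (C→G), site 22 (U→C), site 23 (U→C), site 25 (G→A), site 28 (U→A).
There are 12 differences over 33 sites, so p = 12/33 = 0.364.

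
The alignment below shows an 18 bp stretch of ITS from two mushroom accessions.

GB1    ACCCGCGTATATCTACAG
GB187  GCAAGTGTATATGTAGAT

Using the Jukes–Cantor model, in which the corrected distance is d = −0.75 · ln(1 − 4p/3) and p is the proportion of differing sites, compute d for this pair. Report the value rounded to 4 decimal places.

0.5482

The sequences differ at positions 1 (A/G), 3 (C/A), 4 (C/A), 6 (C/T), 13 (C/G), 16 (C/G), 18 (G/T).
p = 7/18 = 0.388889.
d = −0.75 · ln(1 − (4/3)·0.388889) = −0.75 · ln(0.481481) = −0.75 · (-0.730889) = 0.5482.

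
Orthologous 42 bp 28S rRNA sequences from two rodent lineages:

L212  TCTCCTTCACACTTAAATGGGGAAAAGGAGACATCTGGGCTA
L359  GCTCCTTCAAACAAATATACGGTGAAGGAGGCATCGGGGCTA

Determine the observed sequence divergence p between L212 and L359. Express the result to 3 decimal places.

0.262

The sequences differ at positions 1 (T/G), 10 (C/A), 13 (T/A), 14 (T/A), 16 (A/T), 19 (G/A), 20 (G/C), 23 (A/T), 24 (A/G), 31 (A/G), 36 (T/G).
There are 11 differences over 42 sites, so p = 11/42 = 0.262.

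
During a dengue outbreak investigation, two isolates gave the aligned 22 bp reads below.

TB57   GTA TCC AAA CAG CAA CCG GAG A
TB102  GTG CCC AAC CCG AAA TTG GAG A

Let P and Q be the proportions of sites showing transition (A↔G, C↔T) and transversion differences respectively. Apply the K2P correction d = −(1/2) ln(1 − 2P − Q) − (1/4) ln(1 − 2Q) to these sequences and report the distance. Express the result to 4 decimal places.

0.4262

Differing sites — 3:A/G (Ti); 4:T/C (Ti); 9:A/C (Tv); 11:A/C (Tv); 13:C/A (Tv); 16:C/T (Ti); 17:C/T (Ti).
Of the 7 differences, 4 transitions and 3 transversions over 22 sites: P = 4/22 = 0.181818, Q = 3/22 = 0.136364.
d = −0.5·ln(0.500000) − 0.25·ln(0.727272) = −0.5·(-0.693147) − 0.25·(-0.318455) = 0.4262.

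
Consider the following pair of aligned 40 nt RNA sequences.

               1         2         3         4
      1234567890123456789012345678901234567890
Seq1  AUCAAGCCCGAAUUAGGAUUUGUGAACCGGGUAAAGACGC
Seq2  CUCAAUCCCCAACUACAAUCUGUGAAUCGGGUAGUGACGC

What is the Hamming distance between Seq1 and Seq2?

10

Mismatches occur at site 1 (A↔C), site 6 (G↔U), site 10 (G↔C), site 13 (U↔C), site 16 (G↔C), site 17 (G↔A), site 20 (U↔C), site 27 (C↔U), site 34 (A↔G), site 35 (A↔U).
That gives 10 mismatches out of 40 aligned sites, so the Hamming distance is 10.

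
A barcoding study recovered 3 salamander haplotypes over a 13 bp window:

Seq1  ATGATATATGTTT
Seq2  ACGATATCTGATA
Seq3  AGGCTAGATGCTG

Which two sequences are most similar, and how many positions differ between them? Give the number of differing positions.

Pairwise Hamming distances:
  Seq1 vs Seq2: 4
  Seq1 vs Seq3: 5
  Seq2 vs Seq3: 6
The smallest is 4, between Seq1 and Seq2.

4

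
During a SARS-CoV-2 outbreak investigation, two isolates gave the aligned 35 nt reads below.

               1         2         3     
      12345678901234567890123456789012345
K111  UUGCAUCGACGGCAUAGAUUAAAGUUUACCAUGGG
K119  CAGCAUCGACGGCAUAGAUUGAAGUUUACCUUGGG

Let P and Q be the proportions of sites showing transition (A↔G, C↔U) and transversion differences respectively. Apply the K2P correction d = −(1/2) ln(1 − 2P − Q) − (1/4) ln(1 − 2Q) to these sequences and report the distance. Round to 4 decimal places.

Differing sites — 1:U/C (Ti); 2:U/A (Tv); 21:A/G (Ti); 31:A/U (Tv).
Of the 4 differences, 2 transitions and 2 transversions over 35 sites: P = 2/35 = 0.057143, Q = 2/35 = 0.057143.
d = −0.5·ln(0.828571) − 0.25·ln(0.885714) = −0.5·(-0.188053) − 0.25·(-0.121361) = 0.1244.

0.1244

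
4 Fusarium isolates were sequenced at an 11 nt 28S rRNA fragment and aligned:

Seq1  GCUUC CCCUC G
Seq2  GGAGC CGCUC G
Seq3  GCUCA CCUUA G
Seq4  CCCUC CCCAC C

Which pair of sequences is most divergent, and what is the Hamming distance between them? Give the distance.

Pairwise Hamming distances:
  Seq1 vs Seq2: 4
  Seq1 vs Seq3: 4
  Seq1 vs Seq4: 4
  Seq2 vs Seq3: 7
  Seq2 vs Seq4: 7
  Seq3 vs Seq4: 8
The largest is 8, between Seq3 and Seq4.

8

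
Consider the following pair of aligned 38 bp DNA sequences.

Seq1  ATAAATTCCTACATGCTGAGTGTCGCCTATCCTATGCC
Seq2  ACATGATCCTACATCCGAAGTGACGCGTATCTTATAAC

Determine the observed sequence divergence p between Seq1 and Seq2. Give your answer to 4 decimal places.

The sequences differ at positions 2 (T/C), 4 (A/T), 5 (A/G), 6 (T/A), 15 (G/C), 17 (T/G), 18 (G/A), 23 (T/A), 27 (C/G), 32 (C/T), 36 (G/A), 37 (C/A).
There are 12 differences over 38 sites, so p = 12/38 = 0.3158.

0.3158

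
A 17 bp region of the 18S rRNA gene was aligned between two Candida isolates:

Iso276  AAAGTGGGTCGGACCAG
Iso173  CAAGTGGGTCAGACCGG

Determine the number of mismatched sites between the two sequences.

3

Mismatches occur at site 1 (A→C), site 11 (G→A), site 16 (A→G).
That gives 3 mismatches out of 17 aligned sites, so the Hamming distance is 3.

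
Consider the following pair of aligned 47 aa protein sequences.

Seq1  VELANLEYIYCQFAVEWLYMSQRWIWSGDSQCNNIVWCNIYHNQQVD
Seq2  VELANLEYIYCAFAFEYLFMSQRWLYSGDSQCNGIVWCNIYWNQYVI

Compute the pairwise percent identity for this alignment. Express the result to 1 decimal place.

Mismatches occur at site 12 (Q/A), site 15 (V/F), site 17 (W/Y), site 19 (Y/F), site 25 (I/L), site 26 (W/Y), site 34 (N/G), site 42 (H/W), site 45 (Q/Y), site 47 (D/I).
37 of the 47 sites match, so the percent identity is 37/47 × 100 = 78.7%.

78.7%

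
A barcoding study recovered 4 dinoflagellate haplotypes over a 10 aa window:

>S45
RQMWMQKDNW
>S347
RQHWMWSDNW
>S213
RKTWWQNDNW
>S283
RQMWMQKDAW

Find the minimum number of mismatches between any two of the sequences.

Pairwise Hamming distances:
  S45 vs S347: 3
  S45 vs S213: 4
  S45 vs S283: 1
  S347 vs S213: 5
  S347 vs S283: 4
  S213 vs S283: 5
The smallest is 1, between S45 and S283.

1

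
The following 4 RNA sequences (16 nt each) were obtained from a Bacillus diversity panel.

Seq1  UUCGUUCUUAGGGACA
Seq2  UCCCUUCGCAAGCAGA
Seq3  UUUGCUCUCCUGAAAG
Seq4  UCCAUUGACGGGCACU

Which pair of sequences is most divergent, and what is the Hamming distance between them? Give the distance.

11

Pairwise Hamming distances:
  Seq1 vs Seq2: 7
  Seq1 vs Seq3: 8
  Seq1 vs Seq4: 8
  Seq2 vs Seq3: 10
  Seq2 vs Seq4: 7
  Seq3 vs Seq4: 11
The largest is 11, between Seq3 and Seq4.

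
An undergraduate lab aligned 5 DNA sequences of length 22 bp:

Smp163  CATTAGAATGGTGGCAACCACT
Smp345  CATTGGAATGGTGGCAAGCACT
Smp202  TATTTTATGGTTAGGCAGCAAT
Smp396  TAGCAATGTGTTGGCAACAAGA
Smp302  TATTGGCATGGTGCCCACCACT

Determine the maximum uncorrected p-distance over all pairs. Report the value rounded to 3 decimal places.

0.636

Pairwise Hamming distances:
  Smp163 vs Smp345: 2
  Smp163 vs Smp202: 11
  Smp163 vs Smp396: 10
  Smp163 vs Smp302: 5
  Smp345 vs Smp202: 10
  Smp345 vs Smp396: 12
  Smp345 vs Smp302: 5
  Smp202 vs Smp396: 14
  Smp202 vs Smp302: 11
  Smp396 vs Smp302: 12
The largest is 14 mismatches, between Smp202 and Smp396; p = 14/22 = 0.636.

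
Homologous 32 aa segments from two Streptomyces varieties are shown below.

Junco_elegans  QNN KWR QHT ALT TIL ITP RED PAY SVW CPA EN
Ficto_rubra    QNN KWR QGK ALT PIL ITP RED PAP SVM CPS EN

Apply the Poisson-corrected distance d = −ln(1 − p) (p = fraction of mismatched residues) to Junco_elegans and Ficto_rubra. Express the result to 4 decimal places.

0.2076

Differing sites — 8:H/G; 9:T/K; 13:T/P; 24:Y/P; 27:W/M; 30:A/S.
p = 6/32 = 0.187500.
d = −ln(1 − 0.187500) = −ln(0.812500) = 0.2076.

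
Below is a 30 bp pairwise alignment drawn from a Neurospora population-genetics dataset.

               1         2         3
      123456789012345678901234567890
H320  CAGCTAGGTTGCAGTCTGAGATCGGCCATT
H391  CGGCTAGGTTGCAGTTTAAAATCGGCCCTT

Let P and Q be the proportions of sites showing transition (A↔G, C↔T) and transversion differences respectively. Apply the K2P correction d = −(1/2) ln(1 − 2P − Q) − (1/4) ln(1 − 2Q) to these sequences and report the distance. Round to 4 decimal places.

Mismatches occur at site 2 (A↔G, transition), site 16 (C↔T, transition), site 18 (G↔A, transition), site 20 (G↔A, transition), site 28 (A↔C, transversion).
Of the 5 differences, 4 transitions and 1 transversion over 30 sites: P = 4/30 = 0.133333, Q = 1/30 = 0.033333.
d = −0.5·ln(0.700001) − 0.25·ln(0.933334) = −0.5·(-0.356674) − 0.25·(-0.068992) = 0.1956.

0.1956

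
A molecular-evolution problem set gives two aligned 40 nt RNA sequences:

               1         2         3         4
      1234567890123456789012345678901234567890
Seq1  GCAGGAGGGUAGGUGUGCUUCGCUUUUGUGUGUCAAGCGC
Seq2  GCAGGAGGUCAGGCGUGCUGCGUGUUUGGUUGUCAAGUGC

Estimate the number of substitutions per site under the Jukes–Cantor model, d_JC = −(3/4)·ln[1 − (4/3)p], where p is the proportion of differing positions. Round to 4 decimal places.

Mismatches occur at site 9 (G↔U), site 10 (U↔C), site 14 (U↔C), site 20 (U↔G), site 23 (C↔U), site 24 (U↔G), site 29 (U↔G), site 30 (G↔U), site 38 (C↔U).
p = 9/40 = 0.225000.
d = −0.75 · ln(1 − (4/3)·0.225000) = −0.75 · ln(0.700000) = −0.75 · (-0.356675) = 0.2675.

0.2675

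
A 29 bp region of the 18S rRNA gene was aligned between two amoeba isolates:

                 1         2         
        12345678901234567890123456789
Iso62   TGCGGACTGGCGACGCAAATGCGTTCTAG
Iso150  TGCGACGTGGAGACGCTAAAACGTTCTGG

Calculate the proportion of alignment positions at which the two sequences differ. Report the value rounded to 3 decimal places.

0.276

Differing sites — 5:G/A; 6:A/C; 7:C/G; 11:C/A; 17:A/T; 20:T/A; 21:G/A; 28:A/G.
There are 8 differences over 29 sites, so p = 8/29 = 0.276.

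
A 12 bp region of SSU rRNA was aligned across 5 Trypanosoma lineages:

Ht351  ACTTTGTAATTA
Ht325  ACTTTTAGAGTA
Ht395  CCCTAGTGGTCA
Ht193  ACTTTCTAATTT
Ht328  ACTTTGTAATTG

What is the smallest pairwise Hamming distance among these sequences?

1

Pairwise Hamming distances:
  Ht351 vs Ht325: 4
  Ht351 vs Ht395: 6
  Ht351 vs Ht193: 2
  Ht351 vs Ht328: 1
  Ht325 vs Ht395: 8
  Ht325 vs Ht193: 5
  Ht325 vs Ht328: 5
  Ht395 vs Ht193: 8
  Ht395 vs Ht328: 7
  Ht193 vs Ht328: 2
The smallest is 1, between Ht351 and Ht328.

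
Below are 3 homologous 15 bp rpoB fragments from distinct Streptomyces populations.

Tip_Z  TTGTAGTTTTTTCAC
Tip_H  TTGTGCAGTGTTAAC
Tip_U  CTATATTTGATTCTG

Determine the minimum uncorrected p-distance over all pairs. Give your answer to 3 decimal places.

0.400

Pairwise Hamming distances:
  Tip_Z vs Tip_H: 6
  Tip_Z vs Tip_U: 7
  Tip_H vs Tip_U: 11
The smallest is 6 mismatches, between Tip_Z and Tip_H; p = 6/15 = 0.400.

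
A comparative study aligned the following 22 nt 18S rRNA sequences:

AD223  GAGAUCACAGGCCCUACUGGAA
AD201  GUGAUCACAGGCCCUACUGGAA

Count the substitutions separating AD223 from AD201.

1

The sequences differ at position 2 (A/U).
That gives 1 mismatch out of 22 aligned sites, so the Hamming distance is 1.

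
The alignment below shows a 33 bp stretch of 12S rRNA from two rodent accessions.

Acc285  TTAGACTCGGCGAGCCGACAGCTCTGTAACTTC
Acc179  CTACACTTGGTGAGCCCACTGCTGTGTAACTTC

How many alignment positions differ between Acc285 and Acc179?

Mismatches occur at site 1 (T→C), site 4 (G→C), site 8 (C→T), site 11 (C→T), site 17 (G→C), site 20 (A→T), site 24 (C→G).
That gives 7 mismatches out of 33 aligned sites, so the Hamming distance is 7.

7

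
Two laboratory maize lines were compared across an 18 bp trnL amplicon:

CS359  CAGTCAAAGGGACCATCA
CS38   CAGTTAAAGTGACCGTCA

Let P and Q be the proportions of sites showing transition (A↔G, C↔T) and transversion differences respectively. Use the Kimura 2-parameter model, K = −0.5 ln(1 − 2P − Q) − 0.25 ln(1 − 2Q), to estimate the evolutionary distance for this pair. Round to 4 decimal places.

Mismatches occur at site 5 (C→T, transition), site 10 (G→T, transversion), site 15 (A→G, transition).
Of the 3 differences, 2 transitions and 1 transversion over 18 sites: P = 2/18 = 0.111111, Q = 1/18 = 0.055556.
d = −0.5·ln(0.722222) − 0.25·ln(0.888888) = −0.5·(-0.325423) − 0.25·(-0.117784) = 0.1922.

0.1922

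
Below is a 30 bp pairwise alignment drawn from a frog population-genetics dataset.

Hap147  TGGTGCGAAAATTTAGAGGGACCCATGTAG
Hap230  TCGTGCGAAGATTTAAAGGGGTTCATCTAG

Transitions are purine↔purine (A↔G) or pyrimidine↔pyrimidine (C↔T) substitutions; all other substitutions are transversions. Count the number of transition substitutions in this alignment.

5

Mismatches occur at site 2 (G↔C, transversion), site 10 (A↔G, transition), site 16 (G↔A, transition), site 21 (A↔G, transition), site 22 (C↔T, transition), site 23 (C↔T, transition), site 27 (G↔C, transversion).
Of the 7 differences, 5 transitions and 2 transversions, so the answer is 5.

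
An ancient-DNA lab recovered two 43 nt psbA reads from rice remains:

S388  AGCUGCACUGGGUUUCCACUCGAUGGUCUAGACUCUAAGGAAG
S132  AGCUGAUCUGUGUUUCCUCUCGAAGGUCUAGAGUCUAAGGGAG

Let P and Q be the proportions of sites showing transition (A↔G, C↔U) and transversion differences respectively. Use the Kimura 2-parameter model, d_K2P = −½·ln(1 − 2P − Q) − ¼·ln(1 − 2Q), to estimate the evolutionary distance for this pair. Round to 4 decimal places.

0.1847

Mismatches occur at site 6 (C↔A, transversion), site 7 (A↔U, transversion), site 11 (G↔U, transversion), site 18 (A↔U, transversion), site 24 (U↔A, transversion), site 33 (C↔G, transversion), site 41 (A↔G, transition).
Of the 7 differences, 1 transition and 6 transversions over 43 sites: P = 1/43 = 0.023256, Q = 6/43 = 0.139535.
d = −0.5·ln(0.813953) − 0.25·ln(0.720930) = −0.5·(-0.205853) − 0.25·(-0.327213) = 0.1847.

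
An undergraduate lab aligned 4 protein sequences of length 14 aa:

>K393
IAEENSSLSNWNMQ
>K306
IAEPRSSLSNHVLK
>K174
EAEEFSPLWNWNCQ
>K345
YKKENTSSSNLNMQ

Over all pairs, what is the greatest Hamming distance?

11

Pairwise Hamming distances:
  K393 vs K306: 6
  K393 vs K174: 5
  K393 vs K345: 6
  K306 vs K174: 9
  K306 vs K345: 11
  K174 vs K345: 10
The largest is 11, between K306 and K345.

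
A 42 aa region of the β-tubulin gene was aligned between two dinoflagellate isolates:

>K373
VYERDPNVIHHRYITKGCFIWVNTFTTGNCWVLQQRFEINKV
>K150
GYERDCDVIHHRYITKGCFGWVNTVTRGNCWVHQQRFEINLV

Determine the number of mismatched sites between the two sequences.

8

Differing sites — 1:V/G; 6:P/C; 7:N/D; 20:I/G; 25:F/V; 27:T/R; 33:L/H; 41:K/L.
That gives 8 mismatches out of 42 aligned sites, so the Hamming distance is 8.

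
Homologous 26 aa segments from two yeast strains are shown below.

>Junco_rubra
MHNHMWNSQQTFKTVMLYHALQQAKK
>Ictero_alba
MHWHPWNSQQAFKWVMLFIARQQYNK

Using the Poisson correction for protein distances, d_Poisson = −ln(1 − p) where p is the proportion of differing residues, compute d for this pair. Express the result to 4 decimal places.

0.4249

Mismatches occur at site 3 (N→W), site 5 (M→P), site 11 (T→A), site 14 (T→W), site 18 (Y→F), site 19 (H→I), site 21 (L→R), site 24 (A→Y), site 25 (K→N).
p = 9/26 = 0.346154.
d = −ln(1 − 0.346154) = −ln(0.653846) = 0.4249.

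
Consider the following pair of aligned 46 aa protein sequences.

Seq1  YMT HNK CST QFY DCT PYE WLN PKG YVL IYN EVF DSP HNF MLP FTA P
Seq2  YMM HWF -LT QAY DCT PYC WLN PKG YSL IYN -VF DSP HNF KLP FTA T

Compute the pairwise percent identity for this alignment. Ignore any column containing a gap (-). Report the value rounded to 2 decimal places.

Excluding the 2 gap columns leaves 44 comparable sites.
Differing sites — 3:T/M; 5:N/W; 6:K/F; 8:S/L; 11:F/A; 18:E/C; 26:V/S; 40:M/K; 46:P/T.
35 of the 44 comparable sites match, so the percent identity is 35/44 × 100 = 79.55%.

79.55%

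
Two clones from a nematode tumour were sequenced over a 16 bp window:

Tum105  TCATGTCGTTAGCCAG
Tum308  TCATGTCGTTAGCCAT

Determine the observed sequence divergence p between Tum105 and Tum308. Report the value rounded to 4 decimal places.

The sequences differ at position 16 (G/T).
There are 1 differences over 16 sites, so p = 1/16 = 0.0625.

0.0625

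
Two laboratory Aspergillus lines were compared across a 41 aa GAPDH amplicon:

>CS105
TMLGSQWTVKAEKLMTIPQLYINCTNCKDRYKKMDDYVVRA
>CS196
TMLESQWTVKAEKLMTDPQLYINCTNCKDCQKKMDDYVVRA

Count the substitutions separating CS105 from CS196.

4

The sequences differ at positions 4 (G/E), 17 (I/D), 30 (R/C), 31 (Y/Q).
That gives 4 mismatches out of 41 aligned sites, so the Hamming distance is 4.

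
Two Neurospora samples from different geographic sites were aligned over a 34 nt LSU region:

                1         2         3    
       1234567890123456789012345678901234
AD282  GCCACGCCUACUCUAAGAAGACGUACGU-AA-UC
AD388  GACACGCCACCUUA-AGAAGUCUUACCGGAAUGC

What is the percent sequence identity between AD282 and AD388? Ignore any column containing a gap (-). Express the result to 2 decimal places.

67.74%

Excluding the 3 gap columns leaves 31 comparable sites.
The sequences differ at positions 2 (C/A), 9 (U/A), 10 (A/C), 13 (C/U), 14 (U/A), 21 (A/U), 23 (G/U), 27 (G/C), 28 (U/G), 33 (U/G).
21 of the 31 comparable sites match, so the percent identity is 21/31 × 100 = 67.74%.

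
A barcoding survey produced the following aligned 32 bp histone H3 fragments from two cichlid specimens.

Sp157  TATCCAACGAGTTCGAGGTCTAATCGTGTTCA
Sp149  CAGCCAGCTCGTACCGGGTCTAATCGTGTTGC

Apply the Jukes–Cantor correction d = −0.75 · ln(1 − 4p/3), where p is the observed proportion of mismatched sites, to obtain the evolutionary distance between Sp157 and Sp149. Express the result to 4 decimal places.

0.4042

Mismatches occur at site 1 (T/C), site 3 (T/G), site 7 (A/G), site 9 (G/T), site 10 (A/C), site 13 (T/A), site 15 (G/C), site 16 (A/G), site 31 (C/G), site 32 (A/C).
p = 10/32 = 0.312500.
d = −0.75 · ln(1 − (4/3)·0.312500) = −0.75 · ln(0.583333) = −0.75 · (-0.538997) = 0.4042.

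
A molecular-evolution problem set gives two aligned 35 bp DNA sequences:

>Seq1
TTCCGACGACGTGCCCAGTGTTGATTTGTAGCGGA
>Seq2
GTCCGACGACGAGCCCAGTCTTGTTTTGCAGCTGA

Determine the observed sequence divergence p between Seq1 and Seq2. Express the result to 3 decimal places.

Mismatches occur at site 1 (T/G), site 12 (T/A), site 20 (G/C), site 24 (A/T), site 29 (T/C), site 33 (G/T).
There are 6 differences over 35 sites, so p = 6/35 = 0.171.

0.171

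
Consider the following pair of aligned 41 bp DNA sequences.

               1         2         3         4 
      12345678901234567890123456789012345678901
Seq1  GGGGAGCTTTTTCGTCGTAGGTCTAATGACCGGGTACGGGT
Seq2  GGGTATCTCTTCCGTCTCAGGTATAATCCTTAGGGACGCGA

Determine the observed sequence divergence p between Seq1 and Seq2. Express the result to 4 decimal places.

0.3659

Mismatches occur at site 4 (G→T), site 6 (G→T), site 9 (T→C), site 12 (T→C), site 17 (G→T), site 18 (T→C), site 23 (C→A), site 28 (G→C), site 29 (A→C), site 30 (C→T), site 31 (C→T), site 32 (G→A), site 35 (T→G), site 39 (G→C), site 41 (T→A).
There are 15 differences over 41 sites, so p = 15/41 = 0.3659.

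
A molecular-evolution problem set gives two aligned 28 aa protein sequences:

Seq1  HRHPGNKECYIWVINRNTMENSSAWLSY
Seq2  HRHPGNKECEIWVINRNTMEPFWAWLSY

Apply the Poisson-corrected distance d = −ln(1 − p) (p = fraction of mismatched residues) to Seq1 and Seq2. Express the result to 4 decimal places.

The sequences differ at positions 10 (Y/E), 21 (N/P), 22 (S/F), 23 (S/W).
p = 4/28 = 0.142857.
d = −ln(1 − 0.142857) = −ln(0.857143) = 0.1542.

0.1542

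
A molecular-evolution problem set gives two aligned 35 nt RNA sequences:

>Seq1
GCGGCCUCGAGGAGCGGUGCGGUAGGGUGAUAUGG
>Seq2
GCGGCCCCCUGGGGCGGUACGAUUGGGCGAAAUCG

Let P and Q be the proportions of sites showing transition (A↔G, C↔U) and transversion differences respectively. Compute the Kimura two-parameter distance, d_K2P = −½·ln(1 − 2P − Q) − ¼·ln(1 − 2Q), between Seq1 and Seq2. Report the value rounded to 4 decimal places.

Mismatches occur at site 7 (U/C, transition), site 9 (G/C, transversion), site 10 (A/U, transversion), site 13 (A/G, transition), site 19 (G/A, transition), site 22 (G/A, transition), site 24 (A/U, transversion), site 28 (U/C, transition), site 31 (U/A, transversion), site 34 (G/C, transversion).
Of the 10 differences, 5 transitions and 5 transversions over 35 sites: P = 5/35 = 0.142857, Q = 5/35 = 0.142857.
d = −0.5·ln(0.571429) − 0.25·ln(0.714286) = −0.5·(-0.559615) − 0.25·(-0.336472) = 0.3639.

0.3639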